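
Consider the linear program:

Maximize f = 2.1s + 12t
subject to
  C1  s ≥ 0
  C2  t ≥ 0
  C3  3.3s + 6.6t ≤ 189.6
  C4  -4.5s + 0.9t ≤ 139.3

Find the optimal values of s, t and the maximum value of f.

s = 0, t = 316/11, maximum f = 3792/11

Extreme points and f = 2.1s + 12t:
  (0, 0) → f = 0
  (0, 316/11) → f = 3792/11
  (632/11, 0) → f = 6636/55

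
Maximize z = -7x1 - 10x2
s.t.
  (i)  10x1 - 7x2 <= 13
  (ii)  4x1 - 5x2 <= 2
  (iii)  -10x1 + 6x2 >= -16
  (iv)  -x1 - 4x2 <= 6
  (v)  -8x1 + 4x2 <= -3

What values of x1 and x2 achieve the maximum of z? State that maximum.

x1 = 7/24, x2 = -1/6, maximum z = -3/8

Vertices and z = -7x1 - 10x2:
  (51/22, 16/11) → z = -677/22
  (17/5, 3) → z = -269/5
  (7/24, -1/6) → z = -3/8
The feasible region is unbounded (it extends along (3, 5), (1, 2)), but z strictly decreases along every unbounded feasible direction, so there is no improving ray and the maximum is attained at a vertex.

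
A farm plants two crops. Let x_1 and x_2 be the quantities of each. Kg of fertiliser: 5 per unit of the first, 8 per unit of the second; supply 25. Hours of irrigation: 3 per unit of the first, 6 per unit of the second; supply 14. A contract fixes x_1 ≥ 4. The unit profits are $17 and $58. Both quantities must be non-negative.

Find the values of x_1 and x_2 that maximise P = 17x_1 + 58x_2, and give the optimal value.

Corner points and P = 17x_1 + 58x_2:
  (14/3, 0) → P = 238/3
  (4, 0) → P = 68
  (4, 1/3) → P = 262/3

x_1 = 4, x_2 = 1/3, maximum P = 262/3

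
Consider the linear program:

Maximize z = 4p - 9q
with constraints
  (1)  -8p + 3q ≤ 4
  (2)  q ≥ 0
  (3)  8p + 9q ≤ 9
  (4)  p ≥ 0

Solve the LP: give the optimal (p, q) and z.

p = 9/8, q = 0, maximum z = 9/2

Vertices and z = 4p - 9q:
  (9/8, 0) → z = 9/2
  (0, 0) → z = 0
  (0, 1) → z = -9

The optimum lies where q = 0 and 8p + 9q = 9.
Solving simultaneously gives p = 9/8, q = 0.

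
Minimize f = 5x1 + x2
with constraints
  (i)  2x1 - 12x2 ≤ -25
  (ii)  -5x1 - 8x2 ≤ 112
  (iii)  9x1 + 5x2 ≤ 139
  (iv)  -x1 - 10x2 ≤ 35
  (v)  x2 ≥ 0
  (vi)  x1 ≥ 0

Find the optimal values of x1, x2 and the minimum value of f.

x1 = 0, x2 = 25/12, minimum f = 25/12

Extreme points and f = 5x1 + x2:
  (1543/118, 503/118) → f = 4109/59
  (0, 25/12) → f = 25/12
  (0, 139/5) → f = 139/5

At the optimal vertex, 2x1 - 12x2 = -25 and x1 = 0.
Solving simultaneously gives x1 = 0, x2 = 25/12.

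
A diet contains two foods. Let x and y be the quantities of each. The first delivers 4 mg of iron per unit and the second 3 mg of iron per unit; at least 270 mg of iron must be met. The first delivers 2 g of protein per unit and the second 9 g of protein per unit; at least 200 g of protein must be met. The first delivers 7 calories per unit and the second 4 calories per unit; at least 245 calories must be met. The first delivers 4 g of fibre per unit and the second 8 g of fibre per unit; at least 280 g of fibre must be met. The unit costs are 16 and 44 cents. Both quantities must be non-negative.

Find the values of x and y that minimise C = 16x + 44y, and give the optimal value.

x = 61, y = 26/3, minimum C = 4072/3

Vertices and C = 16x + 44y:
  (0, 90) → C = 3960
  (100, 0) → C = 1600
  (61, 26/3) → C = 4072/3
The feasible region is unbounded (it extends along (0, 1), (1, 0)), but C strictly increases along every unbounded feasible direction, so there is no improving ray and the minimum is attained at a vertex.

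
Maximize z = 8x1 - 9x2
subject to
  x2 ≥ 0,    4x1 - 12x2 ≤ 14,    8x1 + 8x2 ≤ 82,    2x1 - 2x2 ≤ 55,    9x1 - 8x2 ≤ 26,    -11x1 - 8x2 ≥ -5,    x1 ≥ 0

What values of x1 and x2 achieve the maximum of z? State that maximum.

Corner points and z = 8x1 - 9x2:
  (5/11, 0) → z = 40/11
  (0, 0) → z = 0
  (0, 5/8) → z = -45/8

The binding constraints are x2 = 0 and -11x1 - 8x2 = -5.
Solving simultaneously gives x1 = 5/11, x2 = 0.

x1 = 5/11, x2 = 0, maximum z = 40/11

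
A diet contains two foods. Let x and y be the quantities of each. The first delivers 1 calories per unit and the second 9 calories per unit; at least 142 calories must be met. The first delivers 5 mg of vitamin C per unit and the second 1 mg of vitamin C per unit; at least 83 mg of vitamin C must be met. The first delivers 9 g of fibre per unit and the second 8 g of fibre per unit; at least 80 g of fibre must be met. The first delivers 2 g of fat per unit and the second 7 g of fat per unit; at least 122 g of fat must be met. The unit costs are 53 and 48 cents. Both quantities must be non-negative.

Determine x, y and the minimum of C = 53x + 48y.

Feasible corners and C = 53x + 48y:
  (0, 83) → C = 3984
  (142, 0) → C = 7526
  (55/4, 57/4) → C = 5651/4
The feasible region is unbounded (it extends along (0, 1), (1, 0)), but C strictly increases along every unbounded feasible direction, so there is no improving ray and the minimum is attained at a vertex.

The optimum lies where x + 9y = 142 and 5x + y = 83.
Solving simultaneously gives x = 55/4, y = 57/4.

x = 55/4, y = 57/4, minimum C = 5651/4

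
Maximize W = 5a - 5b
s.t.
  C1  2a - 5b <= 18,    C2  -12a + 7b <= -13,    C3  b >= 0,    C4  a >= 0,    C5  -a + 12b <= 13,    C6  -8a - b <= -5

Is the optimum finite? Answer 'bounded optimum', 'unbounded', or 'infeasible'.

bounded optimum

Vertices and W = 5a - 5b:
  (9, 0) → W = 45
  (281/19, 44/19) → W = 1185/19
  (13/12, 0) → W = 65/12
  (247/137, 169/137) → W = 390/137
The feasible region has finitely many vertices and no improving ray; the maximum is 1185/19 at (281/19, 44/19).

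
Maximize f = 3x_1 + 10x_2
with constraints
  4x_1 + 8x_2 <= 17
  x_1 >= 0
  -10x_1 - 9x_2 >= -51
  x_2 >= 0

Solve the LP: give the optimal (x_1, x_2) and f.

x_1 = 0, x_2 = 17/8, maximum f = 85/4

Vertices and f = 3x_1 + 10x_2:
  (0, 17/8) → f = 85/4
  (17/4, 0) → f = 51/4
  (0, 0) → f = 0

At the optimal vertex, 4x_1 + 8x_2 = 17 and x_1 = 0.
Solving simultaneously gives x_1 = 0, x_2 = 17/8.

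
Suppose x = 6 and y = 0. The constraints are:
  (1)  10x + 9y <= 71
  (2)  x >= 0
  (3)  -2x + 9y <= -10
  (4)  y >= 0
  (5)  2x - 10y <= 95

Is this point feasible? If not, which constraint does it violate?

(1): 60 ≤ 71 ✓
(2): 6 ≥ 0 ✓
(3): -12 ≤ -10 ✓
(4): 0 ≥ 0 ✓
(5): 12 ≤ 95 ✓

feasible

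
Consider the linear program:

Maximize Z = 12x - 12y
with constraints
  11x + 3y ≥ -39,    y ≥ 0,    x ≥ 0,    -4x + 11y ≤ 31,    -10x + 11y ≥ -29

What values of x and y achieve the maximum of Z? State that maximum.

At the optimal vertex, -4x + 11y = 31 and -10x + 11y = -29.
Solving simultaneously gives x = 10, y = 71/11.

x = 10, y = 71/11, maximum Z = 468/11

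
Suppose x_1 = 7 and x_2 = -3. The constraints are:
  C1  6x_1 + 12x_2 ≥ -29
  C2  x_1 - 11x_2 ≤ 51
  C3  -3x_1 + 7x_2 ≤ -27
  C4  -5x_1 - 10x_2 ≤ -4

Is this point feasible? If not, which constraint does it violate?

C1: 6 ≥ -29 ✓
C2: 40 ≤ 51 ✓
C3: -42 ≤ -27 ✓
C4: -5 ≤ -4 ✓

feasible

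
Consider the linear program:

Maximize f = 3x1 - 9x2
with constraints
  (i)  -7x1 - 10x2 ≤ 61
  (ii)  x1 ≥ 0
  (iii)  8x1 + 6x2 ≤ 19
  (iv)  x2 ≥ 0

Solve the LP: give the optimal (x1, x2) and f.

x1 = 19/8, x2 = 0, maximum f = 57/8

Vertices and f = 3x1 - 9x2:
  (0, 19/6) → f = -57/2
  (0, 0) → f = 0
  (19/8, 0) → f = 57/8

The binding constraints are 8x1 + 6x2 = 19 and x2 = 0.
Solving simultaneously gives x1 = 19/8, x2 = 0.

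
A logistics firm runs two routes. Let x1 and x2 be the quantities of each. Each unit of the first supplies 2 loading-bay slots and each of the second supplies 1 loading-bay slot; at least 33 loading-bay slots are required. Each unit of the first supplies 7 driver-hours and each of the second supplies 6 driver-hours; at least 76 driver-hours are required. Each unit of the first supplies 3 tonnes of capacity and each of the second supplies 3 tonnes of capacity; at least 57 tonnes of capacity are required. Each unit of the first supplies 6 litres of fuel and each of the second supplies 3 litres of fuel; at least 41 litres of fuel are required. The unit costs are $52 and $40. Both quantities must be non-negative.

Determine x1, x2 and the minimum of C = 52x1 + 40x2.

Vertices and C = 52x1 + 40x2:
  (0, 33) → C = 1320
  (19, 0) → C = 988
  (14, 5) → C = 928
The feasible region is unbounded (it extends along (0, 1), (1, 0)), but C strictly increases along every unbounded feasible direction, so there is no improving ray and the minimum is attained at a vertex.

The binding constraints are 2x1 + x2 = 33 and 3x1 + 3x2 = 57.
Solving simultaneously gives x1 = 14, x2 = 5.

x1 = 14, x2 = 5, minimum C = 928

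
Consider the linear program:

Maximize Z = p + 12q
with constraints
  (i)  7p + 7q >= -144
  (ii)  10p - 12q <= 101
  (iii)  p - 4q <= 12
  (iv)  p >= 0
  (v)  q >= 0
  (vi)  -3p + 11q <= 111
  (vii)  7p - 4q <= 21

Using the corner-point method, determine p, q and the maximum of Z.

Vertices and Z = p + 12q:
  (0, 0) → Z = 0
  (0, 111/11) → Z = 1332/11
  (3, 0) → Z = 3
  (135/13, 168/13) → Z = 2151/13

p = 135/13, q = 168/13, maximum Z = 2151/13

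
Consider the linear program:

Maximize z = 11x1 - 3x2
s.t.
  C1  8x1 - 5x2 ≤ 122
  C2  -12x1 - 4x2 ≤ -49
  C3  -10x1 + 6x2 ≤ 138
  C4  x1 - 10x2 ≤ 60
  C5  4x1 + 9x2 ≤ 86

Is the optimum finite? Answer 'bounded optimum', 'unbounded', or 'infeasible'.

Extreme points and z = 11x1 - 3x2:
  (184/15, -358/75) → z = 11194/75
  (382/23, 50/23) → z = 4052/23
  (365/62, -671/124) → z = 10043/124
  (97/92, 209/23) → z = -1441/92
The feasible region has finitely many vertices and no improving ray; the maximum is 4052/23 at (382/23, 50/23).

bounded optimum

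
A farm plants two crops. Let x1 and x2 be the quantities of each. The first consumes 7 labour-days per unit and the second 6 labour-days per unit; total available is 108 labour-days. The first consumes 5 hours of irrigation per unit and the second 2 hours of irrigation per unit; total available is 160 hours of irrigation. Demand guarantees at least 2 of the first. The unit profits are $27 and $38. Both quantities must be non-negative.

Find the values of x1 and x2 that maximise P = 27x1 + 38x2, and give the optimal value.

Feasible corners and P = 27x1 + 38x2:
  (108/7, 0) → P = 2916/7
  (2, 0) → P = 54
  (2, 47/3) → P = 1948/3

At the optimal vertex, 7x1 + 6x2 = 108 and x1 = 2.
Solving simultaneously gives x1 = 2, x2 = 47/3.

x1 = 2, x2 = 47/3, maximum P = 1948/3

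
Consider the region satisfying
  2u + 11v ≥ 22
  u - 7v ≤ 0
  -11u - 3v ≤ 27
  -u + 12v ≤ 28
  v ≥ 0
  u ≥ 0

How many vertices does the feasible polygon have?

4

Of the 15 pairwise boundary intersections, those satisfying every inequality are:
  (154/25, 22/25)
  (0, 2)
  (196/5, 28/5)
  (0, 7/3)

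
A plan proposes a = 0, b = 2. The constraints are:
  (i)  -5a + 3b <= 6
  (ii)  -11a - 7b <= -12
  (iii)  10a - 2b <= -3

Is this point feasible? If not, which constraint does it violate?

(i): 6 ≤ 6 ✓
(ii): -14 ≤ -12 ✓
(iii): -4 ≤ -3 ✓

feasible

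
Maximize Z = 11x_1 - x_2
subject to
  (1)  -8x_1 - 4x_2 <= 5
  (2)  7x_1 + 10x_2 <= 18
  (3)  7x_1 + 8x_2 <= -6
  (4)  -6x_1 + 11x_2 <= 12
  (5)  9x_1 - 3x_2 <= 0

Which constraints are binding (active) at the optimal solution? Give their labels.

(3) and (5)

Vertices and Z = 11x_1 - x_2:
  (-4/9, -13/36) → Z = -163/36
  (-1/4, -3/4) → Z = -2
  (-6/31, -18/31) → Z = -48/31

The maximum is at (-6/31, -18/31). Substituting into each constraint, equality holds for (3) and (5); the remaining constraints have slack.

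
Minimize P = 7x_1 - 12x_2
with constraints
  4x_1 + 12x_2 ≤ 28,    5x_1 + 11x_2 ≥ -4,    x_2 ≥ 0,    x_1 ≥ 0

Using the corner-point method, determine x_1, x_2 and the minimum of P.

x_1 = 0, x_2 = 7/3, minimum P = -28

Corner points and P = 7x_1 - 12x_2:
  (7, 0) → P = 49
  (0, 7/3) → P = -28
  (0, 0) → P = 0

The binding constraints are 4x_1 + 12x_2 = 28 and x_1 = 0.
Solving simultaneously gives x_1 = 0, x_2 = 7/3.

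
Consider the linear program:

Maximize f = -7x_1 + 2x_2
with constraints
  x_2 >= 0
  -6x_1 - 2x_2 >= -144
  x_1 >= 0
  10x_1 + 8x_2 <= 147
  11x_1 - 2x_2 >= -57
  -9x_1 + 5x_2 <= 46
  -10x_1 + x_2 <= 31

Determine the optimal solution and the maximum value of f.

Vertices and f = -7x_1 + 2x_2:
  (0, 0) → f = 0
  (147/10, 0) → f = -1029/10
  (0, 46/5) → f = 92/5
  (367/122, 1783/122) → f = 997/122

At the optimal vertex, x_1 = 0 and -9x_1 + 5x_2 = 46.
Solving simultaneously gives x_1 = 0, x_2 = 46/5.

x_1 = 0, x_2 = 46/5, maximum f = 92/5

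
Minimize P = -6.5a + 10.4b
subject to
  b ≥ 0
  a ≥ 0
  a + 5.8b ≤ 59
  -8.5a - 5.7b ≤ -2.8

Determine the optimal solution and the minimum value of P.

a = 59, b = 0, minimum P = -383.5

At the optimal vertex, b = 0 and a + 5.8b = 59.
Solving simultaneously gives a = 59, b = 0.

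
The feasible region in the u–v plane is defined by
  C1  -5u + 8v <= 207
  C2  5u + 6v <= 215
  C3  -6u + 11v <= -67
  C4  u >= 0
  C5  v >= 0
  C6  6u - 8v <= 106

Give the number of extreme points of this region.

4

Of the 15 pairwise boundary intersections, those satisfying every inequality are:
  (2767/91, 955/91)
  (31, 10)
  (67/6, 0)
  (53/3, 0)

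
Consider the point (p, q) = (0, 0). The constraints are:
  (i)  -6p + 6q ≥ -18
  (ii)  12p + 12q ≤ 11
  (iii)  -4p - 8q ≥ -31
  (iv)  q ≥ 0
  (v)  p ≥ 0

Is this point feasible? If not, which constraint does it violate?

(i): 0 ≥ -18 ✓
(ii): 0 ≤ 11 ✓
(iii): 0 ≥ -31 ✓
(iv): 0 ≥ 0 ✓
(v): 0 ≥ 0 ✓

feasible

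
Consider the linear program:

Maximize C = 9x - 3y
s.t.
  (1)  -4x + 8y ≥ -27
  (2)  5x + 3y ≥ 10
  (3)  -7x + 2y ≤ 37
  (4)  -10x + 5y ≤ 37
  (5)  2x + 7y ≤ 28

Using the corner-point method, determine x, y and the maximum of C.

Feasible corners and C = 9x - 3y:
  (161/52, -95/52) → C = 867/26
  (413/44, 29/22) → C = 3543/44
  (-14/29, 120/29) → C = -486/29

At the optimal vertex, -4x + 8y = -27 and 2x + 7y = 28.
Solving simultaneously gives x = 413/44, y = 29/22.

x = 413/44, y = 29/22, maximum C = 3543/44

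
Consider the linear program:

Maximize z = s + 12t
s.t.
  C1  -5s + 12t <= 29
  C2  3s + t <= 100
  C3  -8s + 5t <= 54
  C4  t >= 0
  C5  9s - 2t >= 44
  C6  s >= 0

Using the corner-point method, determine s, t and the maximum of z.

Vertices and z = s + 12t:
  (1171/41, 587/41) → z = 8215/41
  (293/49, 481/98) → z = 3179/49
  (100/3, 0) → z = 100/3
  (44/9, 0) → z = 44/9

The binding constraints are -5s + 12t = 29 and 3s + t = 100.
Solving simultaneously gives s = 1171/41, t = 587/41.

s = 1171/41, t = 587/41, maximum z = 8215/41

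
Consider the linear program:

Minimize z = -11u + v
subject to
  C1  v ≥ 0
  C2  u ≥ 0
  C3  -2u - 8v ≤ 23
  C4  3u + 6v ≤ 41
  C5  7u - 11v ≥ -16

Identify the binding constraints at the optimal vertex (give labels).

Extreme points and z = -11u + v:
  (0, 0) → z = 0
  (41/3, 0) → z = -451/3
  (0, 16/11) → z = 16/11
  (71/15, 67/15) → z = -238/5

The minimum is at (41/3, 0). Substituting into each constraint, equality holds for C1 and C4; the remaining constraints have slack.

C1 and C4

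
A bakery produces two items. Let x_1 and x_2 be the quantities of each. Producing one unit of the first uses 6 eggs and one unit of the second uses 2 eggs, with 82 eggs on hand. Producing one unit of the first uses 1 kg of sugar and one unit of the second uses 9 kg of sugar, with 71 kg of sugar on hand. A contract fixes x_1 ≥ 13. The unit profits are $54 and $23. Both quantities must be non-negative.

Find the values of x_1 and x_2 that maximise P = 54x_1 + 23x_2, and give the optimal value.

Feasible corners and P = 54x_1 + 23x_2:
  (41/3, 0) → P = 738
  (13, 0) → P = 702
  (13, 2) → P = 748

The binding constraints are 6x_1 + 2x_2 = 82 and x_1 = 13.
Solving simultaneously gives x_1 = 13, x_2 = 2.

x_1 = 13, x_2 = 2, maximum P = 748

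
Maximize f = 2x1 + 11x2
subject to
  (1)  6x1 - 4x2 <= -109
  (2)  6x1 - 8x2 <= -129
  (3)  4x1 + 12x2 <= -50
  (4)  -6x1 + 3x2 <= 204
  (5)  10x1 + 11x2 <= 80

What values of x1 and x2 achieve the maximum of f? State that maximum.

x1 = -433/14, x2 = 43/7, maximum f = 40/7

Extreme points and f = 2x1 + 11x2:
  (-487/26, 27/13) → f = -190/13
  (-83/2, -15) → f = -248
  (-433/14, 43/7) → f = 40/7

The optimum lies where 4x1 + 12x2 = -50 and -6x1 + 3x2 = 204.
Solving simultaneously gives x1 = -433/14, x2 = 43/7.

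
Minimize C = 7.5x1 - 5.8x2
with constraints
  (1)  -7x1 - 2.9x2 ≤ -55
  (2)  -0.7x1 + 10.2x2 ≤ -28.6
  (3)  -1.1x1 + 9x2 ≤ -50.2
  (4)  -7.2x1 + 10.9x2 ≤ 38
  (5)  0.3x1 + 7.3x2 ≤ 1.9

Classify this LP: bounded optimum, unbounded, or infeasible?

bounded optimum

Extreme points and C = 7.5x1 - 5.8x2:
  (64058/6619, -29090/6619) → C = 649157/6619
  (38356/1073, -1297/1073) → C = 1475963/5365
The feasible region has finitely many vertices and no improving ray; the minimum is 649157/6619 at (64058/6619, -29090/6619).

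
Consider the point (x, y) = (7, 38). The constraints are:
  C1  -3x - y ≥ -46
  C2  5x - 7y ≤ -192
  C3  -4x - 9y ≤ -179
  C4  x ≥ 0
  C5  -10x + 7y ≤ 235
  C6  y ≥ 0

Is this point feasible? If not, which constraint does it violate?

Constraint C1: -3x - y = -59, which is not ≥ -46. All other constraints are satisfied.

not feasible — violates C1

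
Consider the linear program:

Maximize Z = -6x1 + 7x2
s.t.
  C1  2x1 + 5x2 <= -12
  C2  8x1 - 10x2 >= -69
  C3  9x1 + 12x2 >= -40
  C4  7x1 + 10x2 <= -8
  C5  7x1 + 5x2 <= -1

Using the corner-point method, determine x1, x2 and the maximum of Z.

Extreme points and Z = -6x1 + 7x2:
  (-8/3, -4/3) → Z = 20/3
  (11/5, -82/25) → Z = -904/25
  (188/39, -271/39) → Z = -3025/39

x1 = -8/3, x2 = -4/3, maximum Z = 20/3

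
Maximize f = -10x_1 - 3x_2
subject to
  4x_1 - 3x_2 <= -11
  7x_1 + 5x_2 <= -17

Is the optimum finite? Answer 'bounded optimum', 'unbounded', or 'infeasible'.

From the feasible point (-106/41, 9/41), moving in the direction (-5, 7) keeps every constraint satisfied while f increases without bound.

unbounded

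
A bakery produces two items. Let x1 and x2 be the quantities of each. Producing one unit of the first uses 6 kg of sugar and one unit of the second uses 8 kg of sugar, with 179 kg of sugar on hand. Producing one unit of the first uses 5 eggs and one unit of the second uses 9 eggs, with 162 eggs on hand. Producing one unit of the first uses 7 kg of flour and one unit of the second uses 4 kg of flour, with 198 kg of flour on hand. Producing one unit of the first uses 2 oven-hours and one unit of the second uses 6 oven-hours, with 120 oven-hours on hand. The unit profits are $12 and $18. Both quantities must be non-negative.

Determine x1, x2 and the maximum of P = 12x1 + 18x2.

Extreme points and P = 12x1 + 18x2:
  (0, 0) → P = 0
  (0, 18) → P = 324
  (198/7, 0) → P = 2376/7
  (45/2, 11/2) → P = 369
  (217/8, 65/32) → P = 5793/16

The binding constraints are 6x1 + 8x2 = 179 and 5x1 + 9x2 = 162.
Solving simultaneously gives x1 = 45/2, x2 = 11/2.

x1 = 45/2, x2 = 11/2, maximum P = 369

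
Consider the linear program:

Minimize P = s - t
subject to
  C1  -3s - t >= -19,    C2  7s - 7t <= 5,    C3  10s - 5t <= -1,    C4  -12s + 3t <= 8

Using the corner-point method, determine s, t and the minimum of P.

Vertices and P = s - t:
  (94/25, 193/25) → P = -99/25
  (7/3, 12) → P = -29/3
  (-32/35, -57/35) → P = 5/7
  (-71/63, -116/63) → P = 5/7

The binding constraints are -3s - t = -19 and -12s + 3t = 8.
Solving simultaneously gives s = 7/3, t = 12.

s = 7/3, t = 12, minimum P = -29/3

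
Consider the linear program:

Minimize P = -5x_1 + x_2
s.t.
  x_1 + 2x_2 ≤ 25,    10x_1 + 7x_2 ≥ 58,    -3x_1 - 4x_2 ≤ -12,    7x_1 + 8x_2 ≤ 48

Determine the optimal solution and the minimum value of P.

x_1 = 24, x_2 = -15, minimum P = -135

Corner points and P = -5x_1 + x_2:
  (148/19, -54/19) → P = -794/19
  (128/31, 74/31) → P = -566/31
  (24, -15) → P = -135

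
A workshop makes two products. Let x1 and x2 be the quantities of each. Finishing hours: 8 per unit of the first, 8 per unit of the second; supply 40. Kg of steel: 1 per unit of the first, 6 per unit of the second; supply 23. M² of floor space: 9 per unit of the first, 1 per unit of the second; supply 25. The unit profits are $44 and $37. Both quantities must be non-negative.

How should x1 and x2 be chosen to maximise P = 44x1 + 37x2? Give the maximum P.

Extreme points and P = 44x1 + 37x2:
  (0, 0) → P = 0
  (0, 23/6) → P = 851/6
  (25/9, 0) → P = 1100/9
  (7/5, 18/5) → P = 974/5
  (5/2, 5/2) → P = 405/2

The optimum lies where 8x1 + 8x2 = 40 and 9x1 + x2 = 25.
Solving simultaneously gives x1 = 5/2, x2 = 5/2.

x1 = 5/2, x2 = 5/2, maximum P = 405/2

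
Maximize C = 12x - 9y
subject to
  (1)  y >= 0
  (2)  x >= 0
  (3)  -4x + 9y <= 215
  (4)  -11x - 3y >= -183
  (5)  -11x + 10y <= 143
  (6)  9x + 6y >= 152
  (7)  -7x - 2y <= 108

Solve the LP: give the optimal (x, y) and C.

x = 214/13, y = 25/39, maximum C = 2493/13

Feasible corners and C = 12x - 9y:
  (1401/143, 326/13) → C = -15462/143
  (214/13, 25/39) → C = 2493/13
  (331/78, 2959/156) → C = -6229/52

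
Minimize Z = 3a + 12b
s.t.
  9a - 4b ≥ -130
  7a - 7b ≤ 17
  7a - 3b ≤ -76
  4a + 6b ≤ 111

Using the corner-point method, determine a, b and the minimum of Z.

Vertices and Z = 3a + 12b:
  (-978/35, -1063/35) → Z = -3138/7
  (-24/5, 217/10) → Z = 246
  (-583/28, -93/4) → Z = -9561/28
  (-41/18, 1081/54) → Z = 4201/18

The optimum lies where 9a - 4b = -130 and 7a - 7b = 17.
Solving simultaneously gives a = -978/35, b = -1063/35.

a = -978/35, b = -1063/35, minimum Z = -3138/7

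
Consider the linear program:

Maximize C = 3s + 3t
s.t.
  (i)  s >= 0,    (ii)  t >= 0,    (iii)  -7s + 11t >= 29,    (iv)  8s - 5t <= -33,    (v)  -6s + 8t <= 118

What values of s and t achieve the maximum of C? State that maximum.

Extreme points and C = 3s + 3t:
  (0, 33/5) → C = 99/5
  (0, 59/4) → C = 177/4
  (163/17, 373/17) → C = 1608/17

s = 163/17, t = 373/17, maximum C = 1608/17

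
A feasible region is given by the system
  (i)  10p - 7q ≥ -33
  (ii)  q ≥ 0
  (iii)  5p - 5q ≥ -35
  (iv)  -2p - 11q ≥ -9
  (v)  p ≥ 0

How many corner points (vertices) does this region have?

3

Of the 10 pairwise boundary intersections, those satisfying every inequality are:
  (9/2, 0)
  (0, 0)
  (0, 9/11)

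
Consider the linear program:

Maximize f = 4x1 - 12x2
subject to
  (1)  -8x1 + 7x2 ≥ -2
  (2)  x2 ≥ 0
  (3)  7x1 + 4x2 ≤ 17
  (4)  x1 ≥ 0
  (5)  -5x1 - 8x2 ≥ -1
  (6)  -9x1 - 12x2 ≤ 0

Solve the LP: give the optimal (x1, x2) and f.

Extreme points and f = 4x1 - 12x2:
  (0, 0) → f = 0
  (1/5, 0) → f = 4/5
  (0, 1/8) → f = -3/2

At the optimal vertex, x2 = 0 and -5x1 - 8x2 = -1.
Solving simultaneously gives x1 = 1/5, x2 = 0.

x1 = 1/5, x2 = 0, maximum f = 4/5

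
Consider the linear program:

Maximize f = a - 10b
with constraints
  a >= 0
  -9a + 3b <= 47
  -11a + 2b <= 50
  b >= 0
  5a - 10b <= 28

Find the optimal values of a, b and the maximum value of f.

Vertices and f = a - 10b:
  (0, 47/3) → f = -470/3
  (0, 0) → f = 0
  (28/5, 0) → f = 28/5
The feasible region is unbounded (it extends along (2, 1), (1, 3)), but f strictly decreases along every unbounded feasible direction, so there is no improving ray and the maximum is attained at a vertex.

a = 28/5, b = 0, maximum f = 28/5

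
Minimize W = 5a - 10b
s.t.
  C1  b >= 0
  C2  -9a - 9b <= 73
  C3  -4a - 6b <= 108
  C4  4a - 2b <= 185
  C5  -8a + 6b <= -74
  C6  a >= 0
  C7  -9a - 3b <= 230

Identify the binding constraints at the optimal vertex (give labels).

Extreme points and W = 5a - 10b:
  (185/4, 0) → W = 925/4
  (37/4, 0) → W = 185/4
  (481/4, 148) → W = -3515/4

The minimum is at (481/4, 148). Substituting into each constraint, equality holds for C4 and C5; the remaining constraints have slack.

C4 and C5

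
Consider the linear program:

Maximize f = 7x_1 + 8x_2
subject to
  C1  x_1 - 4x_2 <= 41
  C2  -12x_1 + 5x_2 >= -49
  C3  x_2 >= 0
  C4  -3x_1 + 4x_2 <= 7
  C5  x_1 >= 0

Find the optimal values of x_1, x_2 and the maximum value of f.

Extreme points and f = 7x_1 + 8x_2:
  (49/12, 0) → f = 343/12
  (7, 7) → f = 105
  (0, 0) → f = 0
  (0, 7/4) → f = 14

At the optimal vertex, -12x_1 + 5x_2 = -49 and -3x_1 + 4x_2 = 7.
Solving simultaneously gives x_1 = 7, x_2 = 7.

x_1 = 7, x_2 = 7, maximum f = 105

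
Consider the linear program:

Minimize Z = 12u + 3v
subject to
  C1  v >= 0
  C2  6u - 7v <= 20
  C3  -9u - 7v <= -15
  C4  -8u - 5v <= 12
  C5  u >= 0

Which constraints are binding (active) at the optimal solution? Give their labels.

Feasible corners and Z = 12u + 3v:
  (10/3, 0) → Z = 40
  (5/3, 0) → Z = 20
  (0, 15/7) → Z = 45/7
The feasible region is unbounded (it extends along (0, 1), (7, 6)), but Z strictly increases along every unbounded feasible direction, so there is no improving ray and the minimum is attained at a vertex.

The minimum is at (0, 15/7). Substituting into each constraint, equality holds for C3 and C5; the remaining constraints have slack.

C3 and C5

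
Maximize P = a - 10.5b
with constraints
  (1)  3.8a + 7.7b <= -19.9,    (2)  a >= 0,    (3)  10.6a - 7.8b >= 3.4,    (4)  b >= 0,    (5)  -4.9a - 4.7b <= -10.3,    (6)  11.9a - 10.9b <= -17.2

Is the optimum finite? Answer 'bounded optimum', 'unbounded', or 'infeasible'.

infeasible

The boundaries 10.6a - 7.8b = 3.4 and 11.9a - 10.9b = -17.2 meet at (8561/1136, 11139/1136), but that point violates 3.8a + 7.7b ≤ -19.9. Every candidate vertex is excluded by some other constraint, so the feasible region is empty.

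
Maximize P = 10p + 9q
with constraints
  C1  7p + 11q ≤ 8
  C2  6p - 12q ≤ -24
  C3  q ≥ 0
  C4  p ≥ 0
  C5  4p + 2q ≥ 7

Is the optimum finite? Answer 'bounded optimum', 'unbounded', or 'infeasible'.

infeasible

The boundaries 6p - 12q = -24 and 4p + 2q = 7 meet at (3/5, 23/10), but that point violates 7p + 11q ≤ 8. Every candidate vertex is excluded by some other constraint, so the feasible region is empty.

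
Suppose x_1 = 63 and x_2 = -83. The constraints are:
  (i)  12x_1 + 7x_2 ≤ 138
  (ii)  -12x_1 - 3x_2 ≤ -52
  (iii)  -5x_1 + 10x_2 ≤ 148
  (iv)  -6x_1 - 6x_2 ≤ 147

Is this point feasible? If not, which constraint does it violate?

not feasible — violates (i)

Constraint (i): 12x_1 + 7x_2 = 175, which is not ≤ 138. All other constraints are satisfied.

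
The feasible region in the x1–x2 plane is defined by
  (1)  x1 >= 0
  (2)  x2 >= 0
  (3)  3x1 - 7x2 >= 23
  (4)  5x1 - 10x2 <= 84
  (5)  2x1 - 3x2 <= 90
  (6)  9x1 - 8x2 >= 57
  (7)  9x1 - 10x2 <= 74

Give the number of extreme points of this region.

3

Intersecting each pair of boundary lines and keeping only the points that satisfy every inequality leaves:
  (23/3, 0)
  (74/9, 0)
  (96/11, 5/11)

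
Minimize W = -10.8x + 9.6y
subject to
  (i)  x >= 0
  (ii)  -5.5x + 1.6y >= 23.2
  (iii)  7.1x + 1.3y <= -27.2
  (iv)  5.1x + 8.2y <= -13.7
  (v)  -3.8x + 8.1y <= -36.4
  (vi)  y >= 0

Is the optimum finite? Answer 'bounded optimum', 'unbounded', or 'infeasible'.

The boundaries -3.8x + 8.1y = -36.4 and y = 0 meet at (182/19, 0), but that point violates -5.5x + 1.6y ≥ 23.2. Every candidate vertex is excluded by some other constraint, so the feasible region is empty.

infeasible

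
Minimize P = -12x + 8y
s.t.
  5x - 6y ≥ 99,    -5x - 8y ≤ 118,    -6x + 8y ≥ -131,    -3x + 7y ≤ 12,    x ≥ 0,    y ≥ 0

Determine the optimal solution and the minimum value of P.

Vertices and P = -12x + 8y:
  (45, 21) → P = -372
  (99/5, 0) → P = -1188/5
  (1013/18, 155/6) → P = -1406/3
  (131/6, 0) → P = -262

x = 1013/18, y = 155/6, minimum P = -1406/3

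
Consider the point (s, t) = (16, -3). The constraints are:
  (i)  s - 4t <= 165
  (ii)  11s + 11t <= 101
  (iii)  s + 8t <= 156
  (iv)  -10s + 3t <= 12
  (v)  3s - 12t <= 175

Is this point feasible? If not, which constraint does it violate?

Constraint (ii): 11s + 11t = 143, which is not ≤ 101. All other constraints are satisfied.

not feasible — violates (ii)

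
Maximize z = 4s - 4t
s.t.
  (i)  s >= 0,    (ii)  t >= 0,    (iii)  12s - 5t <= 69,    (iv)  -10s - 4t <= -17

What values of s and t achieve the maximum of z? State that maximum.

Extreme points and z = 4s - 4t:
  (0, 17/4) → z = -17
  (23/4, 0) → z = 23
  (17/10, 0) → z = 34/5
The feasible region is unbounded (it extends along (0, 1), (5, 12)), but z strictly decreases along every unbounded feasible direction, so there is no improving ray and the maximum is attained at a vertex.

At the optimal vertex, t = 0 and 12s - 5t = 69.
Solving simultaneously gives s = 23/4, t = 0.

s = 23/4, t = 0, maximum z = 23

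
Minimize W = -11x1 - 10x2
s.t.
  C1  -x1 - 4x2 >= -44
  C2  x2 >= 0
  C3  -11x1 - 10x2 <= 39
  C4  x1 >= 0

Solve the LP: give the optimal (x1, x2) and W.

x1 = 44, x2 = 0, minimum W = -484

Corner points and W = -11x1 - 10x2:
  (44, 0) → W = -484
  (0, 11) → W = -110
  (0, 0) → W = 0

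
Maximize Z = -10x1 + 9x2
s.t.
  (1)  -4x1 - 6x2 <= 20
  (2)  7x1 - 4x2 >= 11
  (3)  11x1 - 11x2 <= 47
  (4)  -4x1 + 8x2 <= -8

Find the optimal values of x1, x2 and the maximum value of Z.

x1 = 7/5, x2 = -3/10, maximum Z = -167/10

Corner points and Z = -10x1 + 9x2:
  (-7/29, -92/29) → Z = -758/29
  (31/55, -204/55) → Z = -2146/55
  (7/5, -3/10) → Z = -167/10
  (72/11, 25/11) → Z = -45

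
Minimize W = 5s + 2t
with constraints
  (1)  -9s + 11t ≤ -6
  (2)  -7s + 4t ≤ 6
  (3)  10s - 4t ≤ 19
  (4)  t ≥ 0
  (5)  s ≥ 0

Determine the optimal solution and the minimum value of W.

s = 2/3, t = 0, minimum W = 10/3

Vertices and W = 5s + 2t:
  (5/2, 3/2) → W = 31/2
  (2/3, 0) → W = 10/3
  (19/10, 0) → W = 19/2

The binding constraints are -9s + 11t = -6 and t = 0.
Solving simultaneously gives s = 2/3, t = 0.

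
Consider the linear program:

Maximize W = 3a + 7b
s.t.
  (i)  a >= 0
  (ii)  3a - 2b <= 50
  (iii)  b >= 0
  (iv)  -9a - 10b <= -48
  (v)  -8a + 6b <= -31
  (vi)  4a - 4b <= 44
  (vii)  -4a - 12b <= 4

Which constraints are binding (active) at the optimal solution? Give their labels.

(ii) and (v)

Corner points and W = 3a + 7b:
  (119, 307/2) → W = 2863/2
  (28, 17) → W = 203
  (16/3, 0) → W = 16
  (11, 0) → W = 33
  (299/67, 105/134) → W = 2529/134

The maximum is at (119, 307/2). Substituting into each constraint, equality holds for (ii) and (v); the remaining constraints have slack.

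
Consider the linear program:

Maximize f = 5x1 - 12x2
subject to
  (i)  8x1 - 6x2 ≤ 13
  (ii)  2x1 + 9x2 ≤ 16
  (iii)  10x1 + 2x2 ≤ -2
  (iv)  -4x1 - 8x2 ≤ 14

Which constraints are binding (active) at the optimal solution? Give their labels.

Extreme points and f = 5x1 - 12x2:
  (-25/43, 82/43) → f = -1109/43
  (-127/10, 23/5) → f = -1187/10
  (1/6, -11/6) → f = 137/6

The maximum is at (1/6, -11/6). Substituting into each constraint, equality holds for (iii) and (iv); the remaining constraints have slack.

(iii) and (iv)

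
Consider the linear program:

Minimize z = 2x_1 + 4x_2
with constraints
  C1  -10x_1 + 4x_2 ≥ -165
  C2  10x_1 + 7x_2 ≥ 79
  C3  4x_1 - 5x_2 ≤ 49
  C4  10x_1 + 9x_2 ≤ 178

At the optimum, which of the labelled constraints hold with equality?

C2 and C3

Corner points and z = 2x_1 + 4x_2:
  (123/13, -29/13) → z = 10
  (-107/4, 99/2) → z = 289/2
  (1331/86, 111/43) → z = 1775/43

The minimum is at (123/13, -29/13). Substituting into each constraint, equality holds for C2 and C3; the remaining constraints have slack.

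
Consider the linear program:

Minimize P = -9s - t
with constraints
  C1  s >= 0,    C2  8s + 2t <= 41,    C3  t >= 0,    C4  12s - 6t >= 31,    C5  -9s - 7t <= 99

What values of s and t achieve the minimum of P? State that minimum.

s = 41/8, t = 0, minimum P = -369/8

Corner points and P = -9s - t:
  (41/8, 0) → P = -369/8
  (77/18, 61/18) → P = -377/9
  (31/12, 0) → P = -93/4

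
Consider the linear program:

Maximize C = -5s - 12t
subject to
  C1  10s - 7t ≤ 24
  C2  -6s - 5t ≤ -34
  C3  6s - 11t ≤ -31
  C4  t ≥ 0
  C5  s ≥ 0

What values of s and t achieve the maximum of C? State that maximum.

Corner points and C = -5s - 12t:
  (481/68, 227/34) → C = -7853/68
  (73/32, 65/16) → C = -1925/32
  (0, 34/5) → C = -408/5
The feasible region is unbounded (it extends along (0, 1), (7, 10)), but C strictly decreases along every unbounded feasible direction, so there is no improving ray and the maximum is attained at a vertex.

At the optimal vertex, -6s - 5t = -34 and 6s - 11t = -31.
Solving simultaneously gives s = 73/32, t = 65/16.

s = 73/32, t = 65/16, maximum C = -1925/32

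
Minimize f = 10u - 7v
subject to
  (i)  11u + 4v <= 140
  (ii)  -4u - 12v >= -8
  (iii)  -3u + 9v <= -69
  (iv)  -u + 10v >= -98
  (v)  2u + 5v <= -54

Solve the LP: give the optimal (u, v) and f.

u = -64/7, v = -75/7, minimum f = -115/7

Feasible corners and f = 10u - 7v:
  (-64/7, -75/7) → f = -115/7
  (-47/11, -100/11) → f = 230/11
  (-2, -10) → f = 50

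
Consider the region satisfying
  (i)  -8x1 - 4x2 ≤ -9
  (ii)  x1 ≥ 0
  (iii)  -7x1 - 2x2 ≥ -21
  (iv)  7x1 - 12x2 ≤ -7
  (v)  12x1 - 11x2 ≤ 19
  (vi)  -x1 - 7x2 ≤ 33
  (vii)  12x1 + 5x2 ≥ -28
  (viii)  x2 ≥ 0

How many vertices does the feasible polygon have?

Of the 28 pairwise boundary intersections, those satisfying every inequality are:
  (0, 9/4)
  (20/31, 119/124)
  (0, 21/2)
  (17/7, 2)

4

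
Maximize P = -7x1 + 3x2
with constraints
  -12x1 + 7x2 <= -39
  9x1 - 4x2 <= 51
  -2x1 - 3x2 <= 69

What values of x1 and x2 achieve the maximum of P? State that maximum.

Corner points and P = -7x1 + 3x2:
  (67/5, 87/5) → P = -208/5
  (-183/25, -453/25) → P = -78/25
  (-123/35, -723/35) → P = -1308/35

The binding constraints are -12x1 + 7x2 = -39 and -2x1 - 3x2 = 69.
Solving simultaneously gives x1 = -183/25, x2 = -453/25.

x1 = -183/25, x2 = -453/25, maximum P = -78/25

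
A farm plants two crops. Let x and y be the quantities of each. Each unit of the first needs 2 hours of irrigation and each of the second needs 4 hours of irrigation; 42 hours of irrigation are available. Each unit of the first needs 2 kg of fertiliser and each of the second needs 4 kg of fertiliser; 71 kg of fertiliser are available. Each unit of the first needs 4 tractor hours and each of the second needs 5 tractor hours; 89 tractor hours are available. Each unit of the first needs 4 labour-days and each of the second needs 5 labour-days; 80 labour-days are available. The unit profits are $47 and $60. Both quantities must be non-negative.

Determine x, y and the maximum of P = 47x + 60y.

x = 55/3, y = 4/3, maximum P = 2825/3

Corner points and P = 47x + 60y:
  (0, 0) → P = 0
  (0, 21/2) → P = 630
  (20, 0) → P = 940
  (55/3, 4/3) → P = 2825/3

At the optimal vertex, 2x + 4y = 42 and 4x + 5y = 80.
Solving simultaneously gives x = 55/3, y = 4/3.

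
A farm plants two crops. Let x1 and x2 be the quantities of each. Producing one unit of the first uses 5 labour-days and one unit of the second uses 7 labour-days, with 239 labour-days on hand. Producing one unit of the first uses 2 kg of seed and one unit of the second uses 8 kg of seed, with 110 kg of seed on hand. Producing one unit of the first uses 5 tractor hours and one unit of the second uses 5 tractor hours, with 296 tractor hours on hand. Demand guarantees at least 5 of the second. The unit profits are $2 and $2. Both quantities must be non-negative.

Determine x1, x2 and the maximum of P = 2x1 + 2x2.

Corner points and P = 2x1 + 2x2:
  (0, 55/4) → P = 55/2
  (0, 5) → P = 10
  (35, 5) → P = 80

x1 = 35, x2 = 5, maximum P = 80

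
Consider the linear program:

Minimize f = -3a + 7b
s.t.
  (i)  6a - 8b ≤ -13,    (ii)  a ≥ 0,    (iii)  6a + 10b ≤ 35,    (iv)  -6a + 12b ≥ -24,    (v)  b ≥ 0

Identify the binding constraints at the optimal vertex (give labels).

(i) and (ii)

Feasible corners and f = -3a + 7b:
  (0, 13/8) → f = 91/8
  (25/18, 8/3) → f = 29/2
  (0, 7/2) → f = 49/2

The minimum is at (0, 13/8). Substituting into each constraint, equality holds for (i) and (ii); the remaining constraints have slack.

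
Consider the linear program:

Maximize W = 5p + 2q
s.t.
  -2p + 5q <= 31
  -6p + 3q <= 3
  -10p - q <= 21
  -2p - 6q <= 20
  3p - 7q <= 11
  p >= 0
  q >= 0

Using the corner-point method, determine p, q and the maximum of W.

p = 272, q = 115, maximum W = 1590

Vertices and W = 5p + 2q:
  (13/4, 15/2) → W = 125/4
  (272, 115) → W = 1590
  (0, 1) → W = 2
  (11/3, 0) → W = 55/3
  (0, 0) → W = 0

The binding constraints are -2p + 5q = 31 and 3p - 7q = 11.
Solving simultaneously gives p = 272, q = 115.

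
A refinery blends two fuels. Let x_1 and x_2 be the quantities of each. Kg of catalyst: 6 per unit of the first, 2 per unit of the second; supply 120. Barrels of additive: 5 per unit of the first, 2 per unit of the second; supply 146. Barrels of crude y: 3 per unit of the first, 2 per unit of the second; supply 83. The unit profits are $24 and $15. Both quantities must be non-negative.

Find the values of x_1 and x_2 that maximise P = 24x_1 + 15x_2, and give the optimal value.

x_1 = 37/3, x_2 = 23, maximum P = 641

Vertices and P = 24x_1 + 15x_2:
  (0, 0) → P = 0
  (0, 83/2) → P = 1245/2
  (20, 0) → P = 480
  (37/3, 23) → P = 641

The binding constraints are 6x_1 + 2x_2 = 120 and 3x_1 + 2x_2 = 83.
Solving simultaneously gives x_1 = 37/3, x_2 = 23.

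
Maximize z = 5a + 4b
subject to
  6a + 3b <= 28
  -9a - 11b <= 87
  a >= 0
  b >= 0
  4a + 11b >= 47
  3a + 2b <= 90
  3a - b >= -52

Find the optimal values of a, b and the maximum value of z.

a = 0, b = 28/3, maximum z = 112/3

Vertices and z = 5a + 4b:
  (0, 28/3) → z = 112/3
  (167/54, 85/27) → z = 505/18
  (0, 47/11) → z = 188/11

The binding constraints are 6a + 3b = 28 and a = 0.
Solving simultaneously gives a = 0, b = 28/3.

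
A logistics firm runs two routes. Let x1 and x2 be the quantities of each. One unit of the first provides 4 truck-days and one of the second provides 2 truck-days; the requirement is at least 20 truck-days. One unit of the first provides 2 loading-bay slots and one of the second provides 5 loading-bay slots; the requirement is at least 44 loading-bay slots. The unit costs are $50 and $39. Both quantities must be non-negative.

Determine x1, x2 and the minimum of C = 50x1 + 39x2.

x1 = 3/4, x2 = 17/2, minimum C = 369

The feasible region is unbounded (it extends along (0, 1), (1, 0)), but C strictly increases along every unbounded feasible direction, so there is no improving ray and the minimum is attained at a vertex.

At the optimal vertex, 4x1 + 2x2 = 20 and 2x1 + 5x2 = 44.
Solving simultaneously gives x1 = 3/4, x2 = 17/2.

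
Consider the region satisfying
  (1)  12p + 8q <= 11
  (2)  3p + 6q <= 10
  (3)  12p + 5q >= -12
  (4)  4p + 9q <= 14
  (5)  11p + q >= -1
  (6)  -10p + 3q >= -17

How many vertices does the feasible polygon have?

Intersecting each pair of boundary lines and keeping only the points that satisfy every inequality leaves:
  (-13/76, 31/19)
  (169/116, -47/58)
  (7/43, -120/43)
  (49/86, -162/43)
  (-23/95, 158/95)

5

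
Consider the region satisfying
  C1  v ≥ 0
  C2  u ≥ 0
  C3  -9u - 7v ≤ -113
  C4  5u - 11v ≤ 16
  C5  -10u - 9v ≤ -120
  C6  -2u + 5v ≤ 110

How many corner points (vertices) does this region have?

4

Pairwise boundary intersections that survive every other constraint:
  (0, 113/7)
  (0, 22)
  (1355/134, 421/134)
  (430, 194)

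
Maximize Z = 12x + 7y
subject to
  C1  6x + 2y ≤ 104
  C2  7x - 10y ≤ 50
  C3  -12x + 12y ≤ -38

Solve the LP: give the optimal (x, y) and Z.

x = 331/24, y = 85/8, maximum Z = 1919/8

Feasible corners and Z = 12x + 7y:
  (570/37, 214/37) → Z = 8338/37
  (331/24, 85/8) → Z = 1919/8
  (-55/9, -167/18) → Z = -2489/18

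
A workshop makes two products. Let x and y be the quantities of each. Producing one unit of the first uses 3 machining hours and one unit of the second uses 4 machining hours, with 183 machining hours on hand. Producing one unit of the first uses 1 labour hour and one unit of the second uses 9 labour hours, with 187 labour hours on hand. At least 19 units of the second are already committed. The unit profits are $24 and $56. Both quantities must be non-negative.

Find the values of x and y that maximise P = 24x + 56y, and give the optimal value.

Corner points and P = 24x + 56y:
  (0, 187/9) → P = 10472/9
  (0, 19) → P = 1064
  (16, 19) → P = 1448

At the optimal vertex, x + 9y = 187 and y = 19.
Solving simultaneously gives x = 16, y = 19.

x = 16, y = 19, maximum P = 1448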